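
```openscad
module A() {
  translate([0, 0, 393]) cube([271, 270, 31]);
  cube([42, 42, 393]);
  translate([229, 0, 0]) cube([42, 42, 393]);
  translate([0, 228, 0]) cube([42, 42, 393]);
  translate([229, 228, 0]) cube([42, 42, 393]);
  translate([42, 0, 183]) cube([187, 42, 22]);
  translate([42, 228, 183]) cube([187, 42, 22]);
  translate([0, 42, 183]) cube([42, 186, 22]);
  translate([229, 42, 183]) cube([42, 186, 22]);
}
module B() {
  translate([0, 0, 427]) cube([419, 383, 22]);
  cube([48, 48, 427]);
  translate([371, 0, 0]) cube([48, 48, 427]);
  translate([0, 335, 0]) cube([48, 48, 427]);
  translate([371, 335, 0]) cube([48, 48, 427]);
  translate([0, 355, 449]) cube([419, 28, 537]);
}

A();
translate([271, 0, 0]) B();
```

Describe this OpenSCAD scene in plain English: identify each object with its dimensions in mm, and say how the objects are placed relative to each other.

A is a simple wooden stool: a rectangular seat 271 mm (x) by 270 mm (y), 31 mm thick, top face at z = 424 mm, on four square legs, each 42×42 mm in cross-section. The legs rest on z = 0, each flush with a corner of the seat. Four stretchers, 42 mm wide and 22 mm tall, connect adjacent legs with their undersides at z = 183 mm, each running between the inner faces of the legs it joins and aligned with the legs' outer faces on the other axis.

B is a chair: 419×383 mm seat, 22 mm thick, top at z = 449 mm, on four 48 mm square corner legs flush with the seat edges. A 28 mm thick backrest slab spans the full seat width, extending 537 mm above the seat top, its back face flush with the seat's +y edge.

The chair is against the stool's +x side, with their −y faces flush.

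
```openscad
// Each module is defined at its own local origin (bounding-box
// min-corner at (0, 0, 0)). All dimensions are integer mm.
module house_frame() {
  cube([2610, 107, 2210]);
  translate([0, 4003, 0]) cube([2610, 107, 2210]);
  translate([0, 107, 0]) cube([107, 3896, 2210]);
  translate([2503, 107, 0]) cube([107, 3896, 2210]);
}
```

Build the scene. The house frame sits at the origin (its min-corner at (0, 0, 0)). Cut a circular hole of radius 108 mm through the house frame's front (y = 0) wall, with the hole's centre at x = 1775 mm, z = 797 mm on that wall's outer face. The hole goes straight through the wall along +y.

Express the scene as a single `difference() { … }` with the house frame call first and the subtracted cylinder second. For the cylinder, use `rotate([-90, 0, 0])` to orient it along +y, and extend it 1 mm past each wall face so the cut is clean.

difference() {
  house_frame();
  translate([1775, -1, 797]) rotate([-90, 0, 0]) cylinder(h = 109, r = 108);
}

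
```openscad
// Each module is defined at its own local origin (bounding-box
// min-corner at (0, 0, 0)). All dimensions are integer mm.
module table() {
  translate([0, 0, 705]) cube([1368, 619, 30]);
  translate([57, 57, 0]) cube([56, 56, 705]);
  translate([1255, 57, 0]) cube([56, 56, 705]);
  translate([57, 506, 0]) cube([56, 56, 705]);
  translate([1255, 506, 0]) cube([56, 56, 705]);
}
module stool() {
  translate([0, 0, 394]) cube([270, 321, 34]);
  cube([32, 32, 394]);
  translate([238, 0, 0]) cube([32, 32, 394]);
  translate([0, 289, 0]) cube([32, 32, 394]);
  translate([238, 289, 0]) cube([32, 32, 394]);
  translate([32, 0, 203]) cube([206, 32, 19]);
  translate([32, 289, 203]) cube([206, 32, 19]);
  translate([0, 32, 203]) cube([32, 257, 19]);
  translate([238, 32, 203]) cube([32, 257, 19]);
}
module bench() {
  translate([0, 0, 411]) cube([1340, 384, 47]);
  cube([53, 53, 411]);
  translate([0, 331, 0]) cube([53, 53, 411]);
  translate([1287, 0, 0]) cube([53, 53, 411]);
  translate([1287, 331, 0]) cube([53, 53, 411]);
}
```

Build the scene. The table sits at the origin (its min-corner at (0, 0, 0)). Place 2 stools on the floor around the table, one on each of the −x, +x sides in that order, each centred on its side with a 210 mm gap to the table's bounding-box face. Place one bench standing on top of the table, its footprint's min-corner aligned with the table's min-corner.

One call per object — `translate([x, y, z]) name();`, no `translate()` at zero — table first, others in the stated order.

table();
translate([-480, 149, 0]) stool();
translate([1578, 149, 0]) stool();
translate([0, 0, 735]) bench();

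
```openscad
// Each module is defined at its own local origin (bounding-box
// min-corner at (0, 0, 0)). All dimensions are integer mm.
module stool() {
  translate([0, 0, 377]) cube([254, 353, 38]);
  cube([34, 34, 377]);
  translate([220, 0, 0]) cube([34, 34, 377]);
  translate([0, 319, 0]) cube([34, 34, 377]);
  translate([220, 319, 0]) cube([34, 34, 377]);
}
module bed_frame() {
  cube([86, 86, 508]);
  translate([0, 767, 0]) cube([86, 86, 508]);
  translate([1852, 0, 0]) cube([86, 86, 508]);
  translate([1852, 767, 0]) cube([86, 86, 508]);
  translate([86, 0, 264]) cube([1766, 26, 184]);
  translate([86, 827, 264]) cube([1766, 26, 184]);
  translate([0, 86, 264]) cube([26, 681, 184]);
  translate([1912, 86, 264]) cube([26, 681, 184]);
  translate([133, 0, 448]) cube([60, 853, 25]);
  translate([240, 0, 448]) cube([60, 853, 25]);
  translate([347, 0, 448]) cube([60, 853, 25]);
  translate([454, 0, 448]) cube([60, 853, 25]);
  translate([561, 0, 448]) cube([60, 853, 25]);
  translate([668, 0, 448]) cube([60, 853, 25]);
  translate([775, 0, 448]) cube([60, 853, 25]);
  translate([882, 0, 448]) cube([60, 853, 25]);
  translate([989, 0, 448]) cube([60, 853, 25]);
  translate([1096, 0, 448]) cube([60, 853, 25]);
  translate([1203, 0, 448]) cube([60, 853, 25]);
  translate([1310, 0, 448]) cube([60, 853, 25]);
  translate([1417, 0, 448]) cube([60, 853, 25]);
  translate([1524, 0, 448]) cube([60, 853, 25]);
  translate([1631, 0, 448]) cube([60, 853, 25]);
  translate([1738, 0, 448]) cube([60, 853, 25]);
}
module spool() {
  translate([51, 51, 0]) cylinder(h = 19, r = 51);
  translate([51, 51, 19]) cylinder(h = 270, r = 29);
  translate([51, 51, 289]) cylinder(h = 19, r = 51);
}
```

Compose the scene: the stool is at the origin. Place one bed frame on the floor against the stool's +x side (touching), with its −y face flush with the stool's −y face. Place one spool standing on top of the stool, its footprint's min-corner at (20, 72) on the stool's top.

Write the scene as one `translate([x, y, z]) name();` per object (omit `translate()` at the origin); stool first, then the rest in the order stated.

stool();
translate([254, 0, 0]) bed_frame();
translate([20, 72, 415]) spool();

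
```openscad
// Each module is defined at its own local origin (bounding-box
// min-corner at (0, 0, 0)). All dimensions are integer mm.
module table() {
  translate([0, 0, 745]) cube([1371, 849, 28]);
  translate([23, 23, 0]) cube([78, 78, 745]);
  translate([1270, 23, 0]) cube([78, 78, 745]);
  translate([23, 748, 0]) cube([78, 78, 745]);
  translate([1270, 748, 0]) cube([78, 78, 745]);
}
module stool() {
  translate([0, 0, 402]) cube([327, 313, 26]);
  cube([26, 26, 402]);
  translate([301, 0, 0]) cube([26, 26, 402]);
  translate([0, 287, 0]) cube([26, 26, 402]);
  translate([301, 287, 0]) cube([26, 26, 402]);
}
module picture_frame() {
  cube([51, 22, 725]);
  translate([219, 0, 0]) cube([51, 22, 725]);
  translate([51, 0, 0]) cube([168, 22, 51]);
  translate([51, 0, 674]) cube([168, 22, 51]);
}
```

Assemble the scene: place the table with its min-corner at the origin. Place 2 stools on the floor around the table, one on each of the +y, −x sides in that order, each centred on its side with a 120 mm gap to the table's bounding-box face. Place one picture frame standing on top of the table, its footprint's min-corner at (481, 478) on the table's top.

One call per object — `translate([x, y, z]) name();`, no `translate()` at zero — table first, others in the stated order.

table();
translate([522, 969, 0]) stool();
translate([-447, 268, 0]) stool();
translate([481, 478, 773]) picture_frame();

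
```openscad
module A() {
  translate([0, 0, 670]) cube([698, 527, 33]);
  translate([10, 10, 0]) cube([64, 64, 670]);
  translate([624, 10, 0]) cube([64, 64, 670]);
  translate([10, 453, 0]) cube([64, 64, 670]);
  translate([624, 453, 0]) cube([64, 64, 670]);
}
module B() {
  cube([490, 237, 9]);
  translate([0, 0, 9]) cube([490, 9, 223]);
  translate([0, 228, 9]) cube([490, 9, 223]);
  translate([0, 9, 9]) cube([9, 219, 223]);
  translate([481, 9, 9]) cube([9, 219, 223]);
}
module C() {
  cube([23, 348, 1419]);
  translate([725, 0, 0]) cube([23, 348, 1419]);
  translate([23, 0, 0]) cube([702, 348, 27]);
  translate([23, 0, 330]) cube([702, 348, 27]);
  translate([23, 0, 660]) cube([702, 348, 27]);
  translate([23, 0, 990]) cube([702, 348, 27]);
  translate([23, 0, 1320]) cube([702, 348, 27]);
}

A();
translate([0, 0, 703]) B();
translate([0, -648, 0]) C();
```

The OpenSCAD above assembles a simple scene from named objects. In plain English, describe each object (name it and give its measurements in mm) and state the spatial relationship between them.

A is a table: top 698 mm (x) × 527 mm (y), 33 mm thick, upper face at z = 703 mm, on four 64×64 mm square legs, each inset 10 mm from the nearest pair of top edges, running from z = 0 to the bottom of the top.

B is an open-topped rectangular box: outside dimensions 490×237×232 mm, with a uniform wall and base thickness of 9 mm. The base is a full 490×237 slab on the floor; four walls sit on top of the base. The front and back walls (the −y and +y sides) span the full width; the two side walls fit between them.

C is a bookshelf 748 mm wide overall, 348 mm deep and 1419 mm tall. The two sides are 23 mm thick vertical panels. 5 horizontal shelves of 27 mm thickness span between the inner faces of the sides; the lowest shelf sits on the floor and shelves are stacked with a clear vertical gap of 303 mm between each pair.

The open box is on top of the table. The bookshelf is on the floor beside the table on its −y side.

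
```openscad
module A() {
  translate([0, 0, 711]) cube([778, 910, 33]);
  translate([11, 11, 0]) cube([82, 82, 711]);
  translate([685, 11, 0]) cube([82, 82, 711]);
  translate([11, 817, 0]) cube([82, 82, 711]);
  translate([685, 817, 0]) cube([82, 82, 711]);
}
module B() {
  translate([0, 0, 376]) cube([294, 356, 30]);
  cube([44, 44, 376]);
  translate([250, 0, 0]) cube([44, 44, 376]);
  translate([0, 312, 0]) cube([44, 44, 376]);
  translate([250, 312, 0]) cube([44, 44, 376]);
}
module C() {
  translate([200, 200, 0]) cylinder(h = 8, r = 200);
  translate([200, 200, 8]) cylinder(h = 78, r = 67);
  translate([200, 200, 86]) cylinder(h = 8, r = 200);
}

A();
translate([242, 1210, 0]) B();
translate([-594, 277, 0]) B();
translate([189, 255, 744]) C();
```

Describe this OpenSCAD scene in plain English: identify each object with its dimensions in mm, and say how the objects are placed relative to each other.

A is a rectangular dining table. The top is 778×910×33 mm with its upper surface at z = 744 mm. It stands on four 82×82 mm square legs, each inset 11 mm from the nearest pair of top edges, running from the floor to the underside of the top.

B is a simple wooden stool: a rectangular seat 294 mm (x) by 356 mm (y), 30 mm thick, top face at z = 406 mm, on four square legs, each 44×44 mm in cross-section. The legs rest on z = 0, each flush with a corner of the seat.

C is a spool: two coaxial disc flanges of radius 200 mm and thickness 8 mm, joined by a core cylinder of radius 67 mm and height 78 mm. The lower flange rests on z = 0 and the three cylinders share a vertical axis.

Two stools sit around the table at the +y, −x sides. The spool is on top of the table, centred.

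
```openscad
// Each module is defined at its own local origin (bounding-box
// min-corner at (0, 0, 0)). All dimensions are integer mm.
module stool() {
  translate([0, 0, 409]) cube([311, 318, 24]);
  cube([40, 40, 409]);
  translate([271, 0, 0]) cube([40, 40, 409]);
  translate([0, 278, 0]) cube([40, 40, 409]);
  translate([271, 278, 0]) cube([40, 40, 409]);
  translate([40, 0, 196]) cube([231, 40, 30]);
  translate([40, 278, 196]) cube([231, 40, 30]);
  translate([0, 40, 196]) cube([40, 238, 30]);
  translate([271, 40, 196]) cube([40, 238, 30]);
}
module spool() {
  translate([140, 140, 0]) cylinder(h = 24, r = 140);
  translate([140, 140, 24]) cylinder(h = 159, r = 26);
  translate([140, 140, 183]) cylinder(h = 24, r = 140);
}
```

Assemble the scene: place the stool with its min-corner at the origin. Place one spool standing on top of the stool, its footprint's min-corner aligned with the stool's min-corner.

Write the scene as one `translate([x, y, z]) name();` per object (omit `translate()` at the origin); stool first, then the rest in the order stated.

stool();
translate([0, 0, 433]) spool();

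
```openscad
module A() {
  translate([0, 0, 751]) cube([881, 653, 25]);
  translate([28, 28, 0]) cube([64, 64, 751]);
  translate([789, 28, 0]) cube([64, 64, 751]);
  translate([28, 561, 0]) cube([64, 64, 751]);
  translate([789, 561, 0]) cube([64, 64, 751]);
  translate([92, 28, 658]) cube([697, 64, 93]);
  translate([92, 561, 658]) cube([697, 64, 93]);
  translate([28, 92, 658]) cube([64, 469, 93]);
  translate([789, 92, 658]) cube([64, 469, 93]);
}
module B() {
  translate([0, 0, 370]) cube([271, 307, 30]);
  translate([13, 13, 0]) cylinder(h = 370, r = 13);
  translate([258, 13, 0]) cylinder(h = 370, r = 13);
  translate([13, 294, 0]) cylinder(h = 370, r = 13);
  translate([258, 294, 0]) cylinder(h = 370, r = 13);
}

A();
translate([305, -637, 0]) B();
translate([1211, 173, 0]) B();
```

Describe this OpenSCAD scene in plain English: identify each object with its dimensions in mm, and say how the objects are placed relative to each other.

A is a rectangular dining table. The top is 881×653×25 mm with its upper surface at z = 776 mm. It stands on four 64×64 mm square legs, each inset 28 mm from the nearest pair of top edges, running from the floor to the underside of the top. Four apron rails, 64 mm thick and 93 mm tall, run between adjacent legs with their top edges flush with the underside of the top and their outer faces flush with the legs' outer faces.

B is a four-legged stool. The seat is 271×307 mm, 30 mm thick, top at z = 400 mm. It stands on four round legs, each 26 mm in diameter, from z = 0 to the seat underside, each leg's axis is inset half a diameter from the nearest pair of seat edges (so the leg's bounding box is flush with the corner).

Two stools sit around the table at the −y, +x sides.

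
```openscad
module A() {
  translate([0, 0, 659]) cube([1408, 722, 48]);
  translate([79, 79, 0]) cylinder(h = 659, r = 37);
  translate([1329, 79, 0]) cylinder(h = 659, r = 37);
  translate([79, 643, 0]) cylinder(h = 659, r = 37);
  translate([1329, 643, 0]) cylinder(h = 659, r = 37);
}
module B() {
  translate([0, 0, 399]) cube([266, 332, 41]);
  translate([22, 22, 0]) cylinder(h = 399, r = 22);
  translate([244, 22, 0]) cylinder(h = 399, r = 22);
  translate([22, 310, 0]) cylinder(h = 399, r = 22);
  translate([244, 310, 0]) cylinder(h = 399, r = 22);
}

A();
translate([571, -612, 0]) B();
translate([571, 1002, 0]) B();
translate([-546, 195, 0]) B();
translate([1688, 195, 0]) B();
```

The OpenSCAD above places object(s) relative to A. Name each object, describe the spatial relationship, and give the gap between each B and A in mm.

Each stool's nearest face is 280 mm from the table's bounding box.

A is a table. B is a stool. Four stools sit around the table at the −y, +y, −x, +x sides. The gap between each stool and the table is 280 mm.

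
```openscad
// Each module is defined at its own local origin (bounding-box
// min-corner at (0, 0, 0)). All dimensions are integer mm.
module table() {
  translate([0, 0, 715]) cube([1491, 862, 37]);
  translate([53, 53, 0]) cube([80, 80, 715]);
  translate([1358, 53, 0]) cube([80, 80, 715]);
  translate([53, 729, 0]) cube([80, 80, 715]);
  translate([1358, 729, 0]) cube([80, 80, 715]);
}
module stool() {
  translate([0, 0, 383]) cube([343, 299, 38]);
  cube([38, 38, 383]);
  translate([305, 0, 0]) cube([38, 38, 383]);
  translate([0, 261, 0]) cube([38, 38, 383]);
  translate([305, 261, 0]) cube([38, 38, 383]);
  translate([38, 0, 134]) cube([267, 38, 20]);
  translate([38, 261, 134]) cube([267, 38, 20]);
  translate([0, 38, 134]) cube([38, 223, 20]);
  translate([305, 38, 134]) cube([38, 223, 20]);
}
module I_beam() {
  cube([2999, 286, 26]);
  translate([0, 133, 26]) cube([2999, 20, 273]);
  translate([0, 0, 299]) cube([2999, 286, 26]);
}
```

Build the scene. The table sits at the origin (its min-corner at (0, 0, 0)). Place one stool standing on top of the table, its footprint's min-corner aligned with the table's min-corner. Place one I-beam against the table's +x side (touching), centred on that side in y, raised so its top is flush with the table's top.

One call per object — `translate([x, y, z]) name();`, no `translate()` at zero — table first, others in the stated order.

table();
translate([0, 0, 752]) stool();
translate([1491, 288, 427]) I_beam();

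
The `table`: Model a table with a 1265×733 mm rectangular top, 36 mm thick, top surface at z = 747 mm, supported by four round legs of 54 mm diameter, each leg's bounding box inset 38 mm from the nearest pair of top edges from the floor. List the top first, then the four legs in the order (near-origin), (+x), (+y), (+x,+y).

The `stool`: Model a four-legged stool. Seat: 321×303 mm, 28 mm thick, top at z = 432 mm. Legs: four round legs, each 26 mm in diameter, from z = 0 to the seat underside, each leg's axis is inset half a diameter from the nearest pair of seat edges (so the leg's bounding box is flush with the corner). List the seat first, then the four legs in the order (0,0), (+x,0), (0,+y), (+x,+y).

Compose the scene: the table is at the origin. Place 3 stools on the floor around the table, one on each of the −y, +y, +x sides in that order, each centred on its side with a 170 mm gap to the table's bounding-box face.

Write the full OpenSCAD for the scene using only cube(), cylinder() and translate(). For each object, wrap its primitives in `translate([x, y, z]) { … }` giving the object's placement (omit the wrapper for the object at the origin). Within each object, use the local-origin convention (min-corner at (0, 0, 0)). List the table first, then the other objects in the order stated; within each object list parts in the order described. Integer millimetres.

translate([0, 0, 711]) cube([1265, 733, 36]);
translate([65, 65, 0]) cylinder(h = 711, r = 27);
translate([1200, 65, 0]) cylinder(h = 711, r = 27);
translate([65, 668, 0]) cylinder(h = 711, r = 27);
translate([1200, 668, 0]) cylinder(h = 711, r = 27);
translate([472, -473, 0]) {
  translate([0, 0, 404]) cube([321, 303, 28]);
  translate([13, 13, 0]) cylinder(h = 404, r = 13);
  translate([308, 13, 0]) cylinder(h = 404, r = 13);
  translate([13, 290, 0]) cylinder(h = 404, r = 13);
  translate([308, 290, 0]) cylinder(h = 404, r = 13);
}
translate([472, 903, 0]) {
  translate([0, 0, 404]) cube([321, 303, 28]);
  translate([13, 13, 0]) cylinder(h = 404, r = 13);
  translate([308, 13, 0]) cylinder(h = 404, r = 13);
  translate([13, 290, 0]) cylinder(h = 404, r = 13);
  translate([308, 290, 0]) cylinder(h = 404, r = 13);
}
translate([1435, 215, 0]) {
  translate([0, 0, 404]) cube([321, 303, 28]);
  translate([13, 13, 0]) cylinder(h = 404, r = 13);
  translate([308, 13, 0]) cylinder(h = 404, r = 13);
  translate([13, 290, 0]) cylinder(h = 404, r = 13);
  translate([308, 290, 0]) cylinder(h = 404, r = 13);
}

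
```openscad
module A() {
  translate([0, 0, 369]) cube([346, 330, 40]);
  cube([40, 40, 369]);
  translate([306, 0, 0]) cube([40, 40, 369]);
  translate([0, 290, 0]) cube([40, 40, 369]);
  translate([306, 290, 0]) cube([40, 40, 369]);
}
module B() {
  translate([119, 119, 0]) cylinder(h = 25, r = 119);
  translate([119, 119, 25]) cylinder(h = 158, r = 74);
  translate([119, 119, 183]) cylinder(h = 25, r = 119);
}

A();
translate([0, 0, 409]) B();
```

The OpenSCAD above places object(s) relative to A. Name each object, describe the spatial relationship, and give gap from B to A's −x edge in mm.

The spool's min-x is at 0; the stool's min-x is 0; gap = 0 mm.

A is a stool. B is a spool. The spool is on top of the stool. The gap from the spool to the stool's −x edge is 0 mm.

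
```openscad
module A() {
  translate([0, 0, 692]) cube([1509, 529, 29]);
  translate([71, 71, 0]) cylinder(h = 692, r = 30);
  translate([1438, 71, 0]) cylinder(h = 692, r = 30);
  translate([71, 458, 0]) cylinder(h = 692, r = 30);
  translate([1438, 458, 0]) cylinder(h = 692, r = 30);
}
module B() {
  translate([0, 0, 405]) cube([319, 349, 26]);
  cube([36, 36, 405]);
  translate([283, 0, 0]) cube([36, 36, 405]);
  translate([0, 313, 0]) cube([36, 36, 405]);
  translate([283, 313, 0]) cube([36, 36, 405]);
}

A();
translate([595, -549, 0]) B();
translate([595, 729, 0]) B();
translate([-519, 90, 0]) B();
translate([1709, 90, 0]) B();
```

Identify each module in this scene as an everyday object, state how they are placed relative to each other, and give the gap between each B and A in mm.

A is a table. B is a stool. Four stools sit around the table at the −y, +y, −x, +x sides. The gap between each stool and the table is 200 mm.

Each stool's nearest face is 200 mm from the table's bounding box.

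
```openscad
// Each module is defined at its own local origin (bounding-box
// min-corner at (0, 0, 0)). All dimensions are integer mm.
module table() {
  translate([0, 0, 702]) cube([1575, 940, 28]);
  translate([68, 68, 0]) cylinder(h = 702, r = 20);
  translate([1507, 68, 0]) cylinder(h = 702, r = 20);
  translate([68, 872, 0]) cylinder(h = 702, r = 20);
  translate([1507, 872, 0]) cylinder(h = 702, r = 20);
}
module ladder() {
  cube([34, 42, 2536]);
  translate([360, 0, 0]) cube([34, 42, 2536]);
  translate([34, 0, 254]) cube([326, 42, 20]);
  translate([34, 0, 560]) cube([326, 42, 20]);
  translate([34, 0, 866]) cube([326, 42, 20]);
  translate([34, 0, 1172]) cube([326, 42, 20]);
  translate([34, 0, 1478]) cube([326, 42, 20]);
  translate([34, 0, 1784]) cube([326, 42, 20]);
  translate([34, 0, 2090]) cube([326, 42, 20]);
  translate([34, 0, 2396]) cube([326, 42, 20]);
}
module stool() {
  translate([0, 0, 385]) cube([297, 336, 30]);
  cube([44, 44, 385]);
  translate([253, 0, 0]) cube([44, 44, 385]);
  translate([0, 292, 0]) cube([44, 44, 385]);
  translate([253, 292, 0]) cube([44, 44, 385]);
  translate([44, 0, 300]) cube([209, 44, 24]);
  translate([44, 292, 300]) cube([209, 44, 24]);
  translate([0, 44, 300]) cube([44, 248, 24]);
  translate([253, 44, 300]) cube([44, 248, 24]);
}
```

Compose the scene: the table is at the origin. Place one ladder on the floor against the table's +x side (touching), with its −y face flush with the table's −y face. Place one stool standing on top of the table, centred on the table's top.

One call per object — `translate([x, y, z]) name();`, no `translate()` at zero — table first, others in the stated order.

table();
translate([1575, 0, 0]) ladder();
translate([639, 302, 730]) stool();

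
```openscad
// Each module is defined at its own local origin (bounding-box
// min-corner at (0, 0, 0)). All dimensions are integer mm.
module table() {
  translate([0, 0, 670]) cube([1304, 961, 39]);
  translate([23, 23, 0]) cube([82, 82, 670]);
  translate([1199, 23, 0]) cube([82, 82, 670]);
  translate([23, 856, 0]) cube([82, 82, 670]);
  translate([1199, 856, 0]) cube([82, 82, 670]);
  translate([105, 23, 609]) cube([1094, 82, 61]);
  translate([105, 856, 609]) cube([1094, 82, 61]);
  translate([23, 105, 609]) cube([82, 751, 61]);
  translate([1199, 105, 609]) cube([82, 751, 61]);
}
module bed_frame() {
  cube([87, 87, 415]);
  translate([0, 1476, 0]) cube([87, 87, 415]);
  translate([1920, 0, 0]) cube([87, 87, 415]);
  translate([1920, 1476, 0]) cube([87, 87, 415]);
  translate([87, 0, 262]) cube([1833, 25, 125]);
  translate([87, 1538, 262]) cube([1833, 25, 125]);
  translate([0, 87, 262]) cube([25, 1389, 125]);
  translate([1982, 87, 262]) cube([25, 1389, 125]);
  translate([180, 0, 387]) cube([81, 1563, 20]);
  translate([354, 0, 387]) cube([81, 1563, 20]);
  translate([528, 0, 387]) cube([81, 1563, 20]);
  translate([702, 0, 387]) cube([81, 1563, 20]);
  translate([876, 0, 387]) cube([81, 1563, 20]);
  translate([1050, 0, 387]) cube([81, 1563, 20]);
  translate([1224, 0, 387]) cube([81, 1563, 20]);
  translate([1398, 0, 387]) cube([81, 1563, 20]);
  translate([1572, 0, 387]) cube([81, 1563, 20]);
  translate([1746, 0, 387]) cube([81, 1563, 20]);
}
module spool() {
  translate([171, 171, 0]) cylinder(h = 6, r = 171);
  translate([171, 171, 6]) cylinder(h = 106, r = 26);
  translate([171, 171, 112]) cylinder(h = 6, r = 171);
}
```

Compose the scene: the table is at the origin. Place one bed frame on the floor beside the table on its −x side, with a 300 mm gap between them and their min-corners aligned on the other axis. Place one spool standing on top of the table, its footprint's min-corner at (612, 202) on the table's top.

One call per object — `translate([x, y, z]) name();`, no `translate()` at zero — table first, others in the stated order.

table();
translate([-2307, 0, 0]) bed_frame();
translate([612, 202, 709]) spool();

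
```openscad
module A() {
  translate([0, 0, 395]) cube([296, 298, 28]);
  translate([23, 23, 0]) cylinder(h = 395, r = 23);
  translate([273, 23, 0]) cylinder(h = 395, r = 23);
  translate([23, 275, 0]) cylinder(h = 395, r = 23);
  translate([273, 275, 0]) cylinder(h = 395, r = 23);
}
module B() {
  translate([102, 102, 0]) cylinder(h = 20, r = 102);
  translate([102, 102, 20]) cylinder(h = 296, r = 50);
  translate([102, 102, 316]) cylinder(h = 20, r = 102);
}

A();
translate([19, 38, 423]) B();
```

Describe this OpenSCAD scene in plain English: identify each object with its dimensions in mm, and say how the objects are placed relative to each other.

A is a four-legged stool. The seat is a 296×298×28 mm slab whose top surface is at z = 423 mm; four round legs, each 46 mm in diameter, run from the floor (z = 0) to the underside of the seat, each leg's axis is inset half a diameter from the nearest pair of seat edges (so the leg's bounding box is flush with the corner).

B is a spool: two coaxial disc flanges of radius 102 mm and thickness 20 mm, joined by a core cylinder of radius 50 mm and height 296 mm. The lower flange rests on z = 0 and the three cylinders share a vertical axis.

The spool is on top of the stool.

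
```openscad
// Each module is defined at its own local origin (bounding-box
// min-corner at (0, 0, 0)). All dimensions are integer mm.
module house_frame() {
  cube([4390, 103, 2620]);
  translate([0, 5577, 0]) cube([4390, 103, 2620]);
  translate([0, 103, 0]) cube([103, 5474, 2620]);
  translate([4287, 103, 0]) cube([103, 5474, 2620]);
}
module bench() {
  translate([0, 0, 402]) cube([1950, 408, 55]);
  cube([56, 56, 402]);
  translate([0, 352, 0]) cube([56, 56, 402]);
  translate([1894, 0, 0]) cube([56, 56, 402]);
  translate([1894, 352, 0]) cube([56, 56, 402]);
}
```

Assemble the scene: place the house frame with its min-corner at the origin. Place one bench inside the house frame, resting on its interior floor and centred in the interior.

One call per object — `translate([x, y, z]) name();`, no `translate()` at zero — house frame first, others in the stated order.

house_frame();
translate([1220, 2636, 0]) bench();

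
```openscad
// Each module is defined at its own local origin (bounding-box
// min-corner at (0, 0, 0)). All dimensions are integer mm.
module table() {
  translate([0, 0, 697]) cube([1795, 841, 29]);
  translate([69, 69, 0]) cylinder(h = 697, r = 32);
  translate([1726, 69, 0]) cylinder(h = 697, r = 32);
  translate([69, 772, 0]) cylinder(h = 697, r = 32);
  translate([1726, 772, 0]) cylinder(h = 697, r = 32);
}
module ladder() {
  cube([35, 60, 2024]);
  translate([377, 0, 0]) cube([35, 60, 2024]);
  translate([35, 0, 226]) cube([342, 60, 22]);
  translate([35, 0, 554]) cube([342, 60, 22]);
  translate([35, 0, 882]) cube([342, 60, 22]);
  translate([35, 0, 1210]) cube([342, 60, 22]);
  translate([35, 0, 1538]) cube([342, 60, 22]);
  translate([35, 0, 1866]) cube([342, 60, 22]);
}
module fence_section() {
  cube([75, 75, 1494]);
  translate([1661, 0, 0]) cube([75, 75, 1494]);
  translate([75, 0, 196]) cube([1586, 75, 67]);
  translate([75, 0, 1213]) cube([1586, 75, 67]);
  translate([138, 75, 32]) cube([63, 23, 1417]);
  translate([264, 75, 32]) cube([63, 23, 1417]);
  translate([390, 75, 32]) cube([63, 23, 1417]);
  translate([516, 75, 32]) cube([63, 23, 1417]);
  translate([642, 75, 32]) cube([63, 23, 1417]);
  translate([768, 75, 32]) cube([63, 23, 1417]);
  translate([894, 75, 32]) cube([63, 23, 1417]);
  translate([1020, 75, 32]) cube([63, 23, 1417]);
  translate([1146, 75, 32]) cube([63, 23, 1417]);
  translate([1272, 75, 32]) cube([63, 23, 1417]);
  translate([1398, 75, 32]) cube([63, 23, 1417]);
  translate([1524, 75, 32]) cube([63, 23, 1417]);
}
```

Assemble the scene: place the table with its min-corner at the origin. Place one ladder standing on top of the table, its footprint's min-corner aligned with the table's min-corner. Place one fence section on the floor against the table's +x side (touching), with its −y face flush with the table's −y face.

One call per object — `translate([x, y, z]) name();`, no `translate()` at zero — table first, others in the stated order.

table();
translate([0, 0, 726]) ladder();
translate([1795, 0, 0]) fence_section();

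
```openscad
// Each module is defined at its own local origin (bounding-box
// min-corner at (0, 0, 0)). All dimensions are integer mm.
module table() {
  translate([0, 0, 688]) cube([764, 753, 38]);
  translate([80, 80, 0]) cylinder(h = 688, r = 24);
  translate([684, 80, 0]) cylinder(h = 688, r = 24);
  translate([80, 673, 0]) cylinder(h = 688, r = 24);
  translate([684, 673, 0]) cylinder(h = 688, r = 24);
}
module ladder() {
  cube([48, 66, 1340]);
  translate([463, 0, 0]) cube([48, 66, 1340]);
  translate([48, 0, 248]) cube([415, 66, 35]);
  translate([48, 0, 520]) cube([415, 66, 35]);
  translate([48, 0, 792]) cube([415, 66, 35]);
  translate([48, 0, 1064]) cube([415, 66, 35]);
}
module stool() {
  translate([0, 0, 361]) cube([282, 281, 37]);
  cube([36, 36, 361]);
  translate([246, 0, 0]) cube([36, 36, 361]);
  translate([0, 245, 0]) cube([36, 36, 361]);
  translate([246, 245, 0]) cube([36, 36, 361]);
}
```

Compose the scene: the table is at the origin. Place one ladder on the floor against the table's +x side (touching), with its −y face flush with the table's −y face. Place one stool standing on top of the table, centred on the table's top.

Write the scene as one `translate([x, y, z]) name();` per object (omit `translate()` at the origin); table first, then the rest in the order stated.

table();
translate([764, 0, 0]) ladder();
translate([241, 236, 726]) stool();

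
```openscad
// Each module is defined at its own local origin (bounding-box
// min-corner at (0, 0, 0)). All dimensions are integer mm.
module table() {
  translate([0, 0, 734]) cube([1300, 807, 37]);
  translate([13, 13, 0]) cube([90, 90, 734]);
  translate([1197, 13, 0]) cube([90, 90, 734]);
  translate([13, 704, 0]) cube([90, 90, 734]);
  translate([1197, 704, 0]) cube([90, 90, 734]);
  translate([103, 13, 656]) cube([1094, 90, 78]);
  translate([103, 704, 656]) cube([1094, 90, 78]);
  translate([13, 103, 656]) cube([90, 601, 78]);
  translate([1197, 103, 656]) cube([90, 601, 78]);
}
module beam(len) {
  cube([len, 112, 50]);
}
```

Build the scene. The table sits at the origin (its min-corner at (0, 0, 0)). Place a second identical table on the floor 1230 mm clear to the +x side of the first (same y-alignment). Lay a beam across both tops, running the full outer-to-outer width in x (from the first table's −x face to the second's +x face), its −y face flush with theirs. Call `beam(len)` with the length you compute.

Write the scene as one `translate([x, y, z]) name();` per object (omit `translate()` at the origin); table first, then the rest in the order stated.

table();
translate([2530, 0, 0]) table();
translate([0, 0, 771]) beam(3830);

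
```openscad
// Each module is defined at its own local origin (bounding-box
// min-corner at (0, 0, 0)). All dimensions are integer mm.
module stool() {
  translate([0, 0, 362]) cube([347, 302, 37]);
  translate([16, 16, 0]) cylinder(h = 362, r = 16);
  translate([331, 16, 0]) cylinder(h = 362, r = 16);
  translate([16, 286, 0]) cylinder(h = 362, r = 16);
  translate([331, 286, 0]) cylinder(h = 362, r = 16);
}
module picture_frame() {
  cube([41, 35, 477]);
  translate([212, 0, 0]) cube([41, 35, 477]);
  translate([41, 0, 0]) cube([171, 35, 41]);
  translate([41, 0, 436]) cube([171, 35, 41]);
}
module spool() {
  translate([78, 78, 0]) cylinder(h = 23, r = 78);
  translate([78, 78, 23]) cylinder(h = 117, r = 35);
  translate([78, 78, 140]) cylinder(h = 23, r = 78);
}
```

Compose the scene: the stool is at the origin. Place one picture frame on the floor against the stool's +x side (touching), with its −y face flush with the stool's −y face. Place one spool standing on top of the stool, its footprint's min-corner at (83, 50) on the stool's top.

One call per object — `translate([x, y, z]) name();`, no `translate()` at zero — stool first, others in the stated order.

stool();
translate([347, 0, 0]) picture_frame();
translate([83, 50, 399]) spool();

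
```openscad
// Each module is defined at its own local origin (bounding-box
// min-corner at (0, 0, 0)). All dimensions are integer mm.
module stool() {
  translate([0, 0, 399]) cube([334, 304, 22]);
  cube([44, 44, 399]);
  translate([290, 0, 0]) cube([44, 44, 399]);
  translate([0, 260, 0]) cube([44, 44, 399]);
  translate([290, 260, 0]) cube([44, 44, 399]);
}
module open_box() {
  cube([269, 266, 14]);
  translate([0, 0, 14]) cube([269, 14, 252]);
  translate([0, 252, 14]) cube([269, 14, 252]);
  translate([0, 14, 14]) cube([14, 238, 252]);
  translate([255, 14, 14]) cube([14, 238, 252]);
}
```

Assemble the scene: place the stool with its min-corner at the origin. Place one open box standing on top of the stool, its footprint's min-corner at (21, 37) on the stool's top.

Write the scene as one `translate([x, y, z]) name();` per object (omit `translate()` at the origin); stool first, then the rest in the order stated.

stool();
translate([21, 37, 421]) open_box();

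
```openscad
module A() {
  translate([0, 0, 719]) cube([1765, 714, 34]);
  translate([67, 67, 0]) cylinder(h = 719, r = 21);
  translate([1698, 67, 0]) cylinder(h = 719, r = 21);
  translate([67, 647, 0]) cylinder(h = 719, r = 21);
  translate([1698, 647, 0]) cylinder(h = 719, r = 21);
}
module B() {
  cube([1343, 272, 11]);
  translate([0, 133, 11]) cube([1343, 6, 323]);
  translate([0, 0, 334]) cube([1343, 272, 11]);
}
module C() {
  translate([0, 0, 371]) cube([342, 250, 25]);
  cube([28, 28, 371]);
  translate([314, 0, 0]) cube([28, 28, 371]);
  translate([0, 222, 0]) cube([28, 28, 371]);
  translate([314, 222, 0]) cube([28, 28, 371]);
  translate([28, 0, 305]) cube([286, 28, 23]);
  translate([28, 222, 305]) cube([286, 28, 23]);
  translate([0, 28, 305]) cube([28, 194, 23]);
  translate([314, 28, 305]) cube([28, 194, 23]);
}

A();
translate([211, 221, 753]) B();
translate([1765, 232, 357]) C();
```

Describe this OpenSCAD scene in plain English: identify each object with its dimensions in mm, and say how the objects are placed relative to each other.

A is a table: top 1765 mm (x) × 714 mm (y), 34 mm thick, upper face at z = 753 mm, on four round legs of 42 mm diameter, each leg's bounding box inset 46 mm from the nearest pair of top edges, running from z = 0 to the bottom of the top.

B is an I-beam lying along x, 1343 mm long. Overall section height 345 mm. Two flanges 272 mm wide (y) and 11 mm thick, one on the floor and one at the top; a web 6 mm thick runs between them, centred on the flange width.

C is a four-legged stool. The seat is a 342×250×25 mm slab whose top surface is at z = 396 mm; four square legs, each 28×28 mm in cross-section, run from the floor (z = 0) to the underside of the seat, each flush with a corner of the seat. Four stretchers, 28 mm wide and 23 mm tall, connect adjacent legs with their undersides at z = 305 mm, each running between the inner faces of the legs it joins and aligned with the legs' outer faces on the other axis.

The I-beam is on top of the table, centred. The stool is beside the table with their tops flush at z = 753.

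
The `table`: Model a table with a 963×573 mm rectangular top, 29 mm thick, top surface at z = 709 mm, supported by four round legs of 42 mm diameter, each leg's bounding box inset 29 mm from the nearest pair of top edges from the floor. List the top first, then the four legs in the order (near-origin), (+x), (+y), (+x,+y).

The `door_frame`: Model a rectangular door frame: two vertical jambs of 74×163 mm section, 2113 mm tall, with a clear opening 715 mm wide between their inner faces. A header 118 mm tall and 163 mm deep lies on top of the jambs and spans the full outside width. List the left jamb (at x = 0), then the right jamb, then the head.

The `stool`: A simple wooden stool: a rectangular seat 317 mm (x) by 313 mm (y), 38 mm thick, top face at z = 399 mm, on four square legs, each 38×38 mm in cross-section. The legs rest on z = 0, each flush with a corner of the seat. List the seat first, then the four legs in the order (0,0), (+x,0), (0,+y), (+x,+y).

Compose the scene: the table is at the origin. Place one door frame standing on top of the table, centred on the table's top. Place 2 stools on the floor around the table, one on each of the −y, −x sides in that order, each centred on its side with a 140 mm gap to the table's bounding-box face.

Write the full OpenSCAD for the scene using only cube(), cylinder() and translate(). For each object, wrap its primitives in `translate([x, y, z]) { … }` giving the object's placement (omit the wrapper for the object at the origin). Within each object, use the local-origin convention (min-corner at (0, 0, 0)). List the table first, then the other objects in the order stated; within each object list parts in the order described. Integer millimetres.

translate([0, 0, 680]) cube([963, 573, 29]);
translate([50, 50, 0]) cylinder(h = 680, r = 21);
translate([913, 50, 0]) cylinder(h = 680, r = 21);
translate([50, 523, 0]) cylinder(h = 680, r = 21);
translate([913, 523, 0]) cylinder(h = 680, r = 21);
translate([50, 205, 709]) {
  cube([74, 163, 2113]);
  translate([789, 0, 0]) cube([74, 163, 2113]);
  translate([0, 0, 2113]) cube([863, 163, 118]);
}
translate([323, -453, 0]) {
  translate([0, 0, 361]) cube([317, 313, 38]);
  cube([38, 38, 361]);
  translate([279, 0, 0]) cube([38, 38, 361]);
  translate([0, 275, 0]) cube([38, 38, 361]);
  translate([279, 275, 0]) cube([38, 38, 361]);
}
translate([-457, 130, 0]) {
  translate([0, 0, 361]) cube([317, 313, 38]);
  cube([38, 38, 361]);
  translate([279, 0, 0]) cube([38, 38, 361]);
  translate([0, 275, 0]) cube([38, 38, 361]);
  translate([279, 275, 0]) cube([38, 38, 361]);
}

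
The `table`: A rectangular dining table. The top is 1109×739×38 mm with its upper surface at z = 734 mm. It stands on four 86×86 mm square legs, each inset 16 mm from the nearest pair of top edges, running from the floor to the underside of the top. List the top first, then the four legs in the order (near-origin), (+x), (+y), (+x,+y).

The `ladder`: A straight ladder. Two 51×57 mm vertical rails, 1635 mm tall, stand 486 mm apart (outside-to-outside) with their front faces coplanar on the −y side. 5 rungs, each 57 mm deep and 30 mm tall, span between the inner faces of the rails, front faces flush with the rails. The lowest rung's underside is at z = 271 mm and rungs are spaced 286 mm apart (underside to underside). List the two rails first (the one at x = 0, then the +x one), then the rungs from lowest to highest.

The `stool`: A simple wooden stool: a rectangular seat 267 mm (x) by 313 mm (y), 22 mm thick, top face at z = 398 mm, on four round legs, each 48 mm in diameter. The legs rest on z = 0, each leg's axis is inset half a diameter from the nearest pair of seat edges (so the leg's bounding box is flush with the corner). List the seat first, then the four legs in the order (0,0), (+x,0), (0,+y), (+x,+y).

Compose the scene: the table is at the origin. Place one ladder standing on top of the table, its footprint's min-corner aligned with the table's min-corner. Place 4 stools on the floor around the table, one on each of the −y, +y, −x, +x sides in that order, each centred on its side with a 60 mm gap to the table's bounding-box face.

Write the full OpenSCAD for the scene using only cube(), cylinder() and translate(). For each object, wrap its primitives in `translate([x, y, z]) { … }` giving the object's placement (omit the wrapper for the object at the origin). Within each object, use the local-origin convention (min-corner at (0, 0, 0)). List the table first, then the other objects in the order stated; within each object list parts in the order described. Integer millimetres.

translate([0, 0, 696]) cube([1109, 739, 38]);
translate([16, 16, 0]) cube([86, 86, 696]);
translate([1007, 16, 0]) cube([86, 86, 696]);
translate([16, 637, 0]) cube([86, 86, 696]);
translate([1007, 637, 0]) cube([86, 86, 696]);
translate([0, 0, 734]) {
  cube([51, 57, 1635]);
  translate([435, 0, 0]) cube([51, 57, 1635]);
  translate([51, 0, 271]) cube([384, 57, 30]);
  translate([51, 0, 557]) cube([384, 57, 30]);
  translate([51, 0, 843]) cube([384, 57, 30]);
  translate([51, 0, 1129]) cube([384, 57, 30]);
  translate([51, 0, 1415]) cube([384, 57, 30]);
}
translate([421, -373, 0]) {
  translate([0, 0, 376]) cube([267, 313, 22]);
  translate([24, 24, 0]) cylinder(h = 376, r = 24);
  translate([243, 24, 0]) cylinder(h = 376, r = 24);
  translate([24, 289, 0]) cylinder(h = 376, r = 24);
  translate([243, 289, 0]) cylinder(h = 376, r = 24);
}
translate([421, 799, 0]) {
  translate([0, 0, 376]) cube([267, 313, 22]);
  translate([24, 24, 0]) cylinder(h = 376, r = 24);
  translate([243, 24, 0]) cylinder(h = 376, r = 24);
  translate([24, 289, 0]) cylinder(h = 376, r = 24);
  translate([243, 289, 0]) cylinder(h = 376, r = 24);
}
translate([-327, 213, 0]) {
  translate([0, 0, 376]) cube([267, 313, 22]);
  translate([24, 24, 0]) cylinder(h = 376, r = 24);
  translate([243, 24, 0]) cylinder(h = 376, r = 24);
  translate([24, 289, 0]) cylinder(h = 376, r = 24);
  translate([243, 289, 0]) cylinder(h = 376, r = 24);
}
translate([1169, 213, 0]) {
  translate([0, 0, 376]) cube([267, 313, 22]);
  translate([24, 24, 0]) cylinder(h = 376, r = 24);
  translate([243, 24, 0]) cylinder(h = 376, r = 24);
  translate([24, 289, 0]) cylinder(h = 376, r = 24);
  translate([243, 289, 0]) cylinder(h = 376, r = 24);
}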